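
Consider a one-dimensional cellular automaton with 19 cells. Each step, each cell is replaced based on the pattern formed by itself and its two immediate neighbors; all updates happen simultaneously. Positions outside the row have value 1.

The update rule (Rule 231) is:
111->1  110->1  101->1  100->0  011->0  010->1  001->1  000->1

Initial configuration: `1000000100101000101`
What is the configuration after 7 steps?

1111111011111101111

1011111101111011110
1101111110111101111
1110111111011110111
1111011111101111011
1111101111110111101
1111110111111011110
1111111011111101111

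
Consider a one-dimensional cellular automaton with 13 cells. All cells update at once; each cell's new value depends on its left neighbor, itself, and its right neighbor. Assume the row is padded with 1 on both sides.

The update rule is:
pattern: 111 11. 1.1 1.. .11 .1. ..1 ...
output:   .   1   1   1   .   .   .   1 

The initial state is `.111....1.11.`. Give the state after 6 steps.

..11..11..11.

1..1111..1.11
11....11..1..
.1111..11..1.
1...11..11..1
111..11..11..
..11..11..11.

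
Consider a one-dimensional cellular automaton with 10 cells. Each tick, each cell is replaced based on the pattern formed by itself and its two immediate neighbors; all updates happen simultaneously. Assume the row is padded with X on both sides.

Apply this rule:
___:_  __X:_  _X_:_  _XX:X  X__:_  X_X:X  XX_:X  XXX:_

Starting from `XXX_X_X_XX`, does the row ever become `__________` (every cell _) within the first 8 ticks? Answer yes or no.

yes

__XX_X_XX_
__XXX_XXXX
__X_XXX___
___XX_X___
___XXX____
___X_X____
____X_____
__________
all cells are _ at tick 8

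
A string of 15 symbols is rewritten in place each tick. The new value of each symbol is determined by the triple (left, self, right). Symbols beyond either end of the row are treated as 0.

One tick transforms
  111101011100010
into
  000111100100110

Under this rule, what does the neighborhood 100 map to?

At position 10 the neighborhood is 100; the next row has 0 there.

0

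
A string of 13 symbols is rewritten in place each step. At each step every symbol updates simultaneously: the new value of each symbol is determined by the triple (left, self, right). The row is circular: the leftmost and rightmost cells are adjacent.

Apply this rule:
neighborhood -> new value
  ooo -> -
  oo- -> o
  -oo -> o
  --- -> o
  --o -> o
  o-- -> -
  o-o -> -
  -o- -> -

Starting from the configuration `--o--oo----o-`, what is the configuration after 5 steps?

ooooo-o----o-

oo--ooo-ooo--
oo-oo-o-o-o-o
-o-oo-------o
---oo-oooooo-
ooooo-o----o-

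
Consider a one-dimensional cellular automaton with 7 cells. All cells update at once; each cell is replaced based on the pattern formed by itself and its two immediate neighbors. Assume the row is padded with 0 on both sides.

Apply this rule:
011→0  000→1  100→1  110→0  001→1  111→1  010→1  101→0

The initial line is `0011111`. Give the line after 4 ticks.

0111001

1101110
0000101
1111101
0111001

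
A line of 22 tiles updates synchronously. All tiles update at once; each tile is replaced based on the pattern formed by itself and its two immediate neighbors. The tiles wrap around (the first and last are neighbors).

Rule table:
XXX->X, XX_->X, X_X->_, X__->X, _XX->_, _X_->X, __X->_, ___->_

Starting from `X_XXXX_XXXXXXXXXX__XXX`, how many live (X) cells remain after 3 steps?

step 1: X__XXX__XXXXXXXXXX__XX
step 2: XX__XXX__XXXXXXXXXX__X
step 3: XXX__XXX__XXXXXXXXXX__
count of X: 16

16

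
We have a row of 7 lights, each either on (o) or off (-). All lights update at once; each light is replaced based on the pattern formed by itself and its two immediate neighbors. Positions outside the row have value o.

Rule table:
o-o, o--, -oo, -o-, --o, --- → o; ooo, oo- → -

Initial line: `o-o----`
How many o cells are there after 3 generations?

-oooooo
oo-----
--ooooo
count of o: 5

5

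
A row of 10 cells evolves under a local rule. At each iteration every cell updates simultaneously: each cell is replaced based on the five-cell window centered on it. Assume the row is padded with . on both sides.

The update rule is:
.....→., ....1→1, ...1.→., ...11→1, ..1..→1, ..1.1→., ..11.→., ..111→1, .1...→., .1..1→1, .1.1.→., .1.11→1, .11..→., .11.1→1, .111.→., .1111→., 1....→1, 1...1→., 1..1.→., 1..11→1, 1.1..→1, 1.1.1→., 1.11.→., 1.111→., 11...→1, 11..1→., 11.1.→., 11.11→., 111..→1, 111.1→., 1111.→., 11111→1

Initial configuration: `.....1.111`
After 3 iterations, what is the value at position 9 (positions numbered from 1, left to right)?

...1..1..1
.1.11.11.1
..1.1..1.1
position 9 holds .

.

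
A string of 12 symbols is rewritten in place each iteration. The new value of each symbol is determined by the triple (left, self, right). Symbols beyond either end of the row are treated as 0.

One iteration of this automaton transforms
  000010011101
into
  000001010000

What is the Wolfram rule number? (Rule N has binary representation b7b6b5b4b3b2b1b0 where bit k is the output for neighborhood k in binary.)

position 8: 111 → 0  (bit 7 = 0)
position 9: 110 → 0  (bit 6 = 0)
position 10: 101 → 0  (bit 5 = 0)
position 5: 100 → 1  (bit 4 = 1)
position 7: 011 → 1  (bit 3 = 1)
position 4: 010 → 0  (bit 2 = 0)
position 3: 001 → 0  (bit 1 = 0)
position 0: 000 → 0  (bit 0 = 0)
bits b7..b0 = 00011000 = 24

24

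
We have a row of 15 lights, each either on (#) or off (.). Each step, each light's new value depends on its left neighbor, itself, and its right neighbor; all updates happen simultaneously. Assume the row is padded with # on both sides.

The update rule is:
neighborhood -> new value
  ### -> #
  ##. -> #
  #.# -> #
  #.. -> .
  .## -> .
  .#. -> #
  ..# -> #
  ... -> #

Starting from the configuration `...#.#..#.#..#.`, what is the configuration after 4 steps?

.#####.####.###
#.#####.####.##
##.#####.####.#
###.#####.####.

###.#####.####.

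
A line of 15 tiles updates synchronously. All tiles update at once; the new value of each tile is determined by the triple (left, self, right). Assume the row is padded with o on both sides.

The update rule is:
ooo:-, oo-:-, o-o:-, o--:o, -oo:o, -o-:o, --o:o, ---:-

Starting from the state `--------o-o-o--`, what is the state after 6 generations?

-o-oooo----o---

o------oo-o-ooo
-o----oo--o-o--
-oo--oo-ooo-ooo
-o-ooo--o---o--
-o-o--oooo-oooo
-o-oooo----o---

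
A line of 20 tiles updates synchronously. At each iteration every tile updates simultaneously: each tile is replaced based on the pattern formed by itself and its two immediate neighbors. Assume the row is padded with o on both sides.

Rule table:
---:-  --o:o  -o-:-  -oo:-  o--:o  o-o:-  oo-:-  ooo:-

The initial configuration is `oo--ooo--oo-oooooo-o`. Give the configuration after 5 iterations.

--oo---o--o-o---o-oo

--oo---oo-----------
oo--o-o--o---------o
--oo---oo-o-------o-
oo--o-o----o-----o--
--oo---o--o-o---o-oo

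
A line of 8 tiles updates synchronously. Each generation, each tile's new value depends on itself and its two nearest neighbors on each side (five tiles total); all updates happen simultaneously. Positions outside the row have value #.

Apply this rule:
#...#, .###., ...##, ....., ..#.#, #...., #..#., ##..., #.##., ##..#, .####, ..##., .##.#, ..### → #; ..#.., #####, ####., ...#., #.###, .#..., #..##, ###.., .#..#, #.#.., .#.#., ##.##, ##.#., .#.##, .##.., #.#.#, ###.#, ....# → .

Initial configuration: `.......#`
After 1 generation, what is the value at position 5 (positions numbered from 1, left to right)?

generation 1: #####.##
position 5 holds #

#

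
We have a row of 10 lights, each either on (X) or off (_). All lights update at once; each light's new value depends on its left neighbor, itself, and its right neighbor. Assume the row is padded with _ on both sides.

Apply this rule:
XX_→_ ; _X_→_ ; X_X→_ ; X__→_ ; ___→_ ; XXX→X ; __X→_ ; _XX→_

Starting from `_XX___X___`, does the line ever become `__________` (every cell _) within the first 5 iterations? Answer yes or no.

yes

iteration 1: __________
all cells are _ at iteration 1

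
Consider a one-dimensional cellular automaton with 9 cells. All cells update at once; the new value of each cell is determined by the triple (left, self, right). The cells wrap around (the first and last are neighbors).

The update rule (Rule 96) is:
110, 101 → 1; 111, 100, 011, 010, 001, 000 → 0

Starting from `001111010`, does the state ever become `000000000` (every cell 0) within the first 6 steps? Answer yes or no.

yes

step 1: 000001100
step 2: 000000100
step 3: 000000000
all cells are 0 at step 3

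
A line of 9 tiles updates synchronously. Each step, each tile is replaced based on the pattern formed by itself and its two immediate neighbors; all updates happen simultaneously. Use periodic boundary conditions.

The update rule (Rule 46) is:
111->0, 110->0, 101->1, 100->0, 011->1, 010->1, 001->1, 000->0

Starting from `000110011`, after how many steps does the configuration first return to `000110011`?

9

001100110
011001100
110011000
100110001
001100011
011000110
110001100
100011001
000110011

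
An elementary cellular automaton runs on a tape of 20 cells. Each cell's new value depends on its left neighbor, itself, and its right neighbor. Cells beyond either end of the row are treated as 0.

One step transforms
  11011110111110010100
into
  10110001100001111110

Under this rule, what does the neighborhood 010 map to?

1

At position 15 the neighborhood is 010; the next row has 1 there.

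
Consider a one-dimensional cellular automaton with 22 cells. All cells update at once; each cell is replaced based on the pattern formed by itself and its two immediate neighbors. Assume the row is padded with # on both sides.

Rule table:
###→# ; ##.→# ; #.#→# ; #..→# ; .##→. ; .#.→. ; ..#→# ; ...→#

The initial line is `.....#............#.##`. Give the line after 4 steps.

step 1: #####.############.#.#
step 2: ######.############.#.
step 3: #######.############.#
step 4: ########.############.

########.############.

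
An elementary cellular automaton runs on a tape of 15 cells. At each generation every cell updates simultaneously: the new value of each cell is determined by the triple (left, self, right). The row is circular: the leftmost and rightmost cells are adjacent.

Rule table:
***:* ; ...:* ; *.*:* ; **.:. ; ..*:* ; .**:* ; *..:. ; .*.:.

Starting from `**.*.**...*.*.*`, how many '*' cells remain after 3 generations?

9

*.*.**..**.*.**
.*.**..**.*.***
*.**..**.*.***.
count of *: 9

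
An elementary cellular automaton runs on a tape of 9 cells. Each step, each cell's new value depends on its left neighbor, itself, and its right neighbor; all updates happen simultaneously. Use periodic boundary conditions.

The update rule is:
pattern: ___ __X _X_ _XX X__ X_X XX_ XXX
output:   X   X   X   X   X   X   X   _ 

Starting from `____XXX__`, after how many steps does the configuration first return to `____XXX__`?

2

step 1: XXXXX_XXX
step 2: ____XXX__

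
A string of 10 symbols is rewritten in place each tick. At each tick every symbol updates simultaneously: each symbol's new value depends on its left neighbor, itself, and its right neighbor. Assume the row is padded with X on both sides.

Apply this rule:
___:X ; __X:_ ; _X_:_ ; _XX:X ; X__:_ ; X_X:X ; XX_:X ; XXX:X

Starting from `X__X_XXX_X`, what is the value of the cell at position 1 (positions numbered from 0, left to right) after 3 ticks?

tick 1: X___XXXXXX
tick 2: X_X_XXXXXX
tick 3: XX_XXXXXXX
position 1 holds X

X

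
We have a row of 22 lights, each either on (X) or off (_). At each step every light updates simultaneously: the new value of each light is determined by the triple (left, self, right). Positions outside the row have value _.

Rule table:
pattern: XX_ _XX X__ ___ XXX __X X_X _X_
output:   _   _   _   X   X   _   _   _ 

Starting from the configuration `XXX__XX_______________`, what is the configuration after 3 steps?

step 1: _X______XXXXXXXXXXXXXX
step 2: ___XXXX__XXXXXXXXXXXX_
step 3: XX__XX____XXXXXXXXXX__

XX__XX____XXXXXXXXXX__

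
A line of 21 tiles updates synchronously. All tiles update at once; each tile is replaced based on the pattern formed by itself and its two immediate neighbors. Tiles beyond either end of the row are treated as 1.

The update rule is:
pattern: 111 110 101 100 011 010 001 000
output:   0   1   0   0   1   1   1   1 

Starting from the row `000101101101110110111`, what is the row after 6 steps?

step 1: 011101101101010110100
step 2: 010101101101010110101
step 3: 010101101101010110101  (fixed point — unchanged through step 6)

010101101101010110101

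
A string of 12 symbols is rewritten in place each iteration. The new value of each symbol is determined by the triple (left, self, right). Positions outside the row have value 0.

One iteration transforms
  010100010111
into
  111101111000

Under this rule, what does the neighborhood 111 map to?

0

At position 10 the neighborhood is 111; the next row has 0 there.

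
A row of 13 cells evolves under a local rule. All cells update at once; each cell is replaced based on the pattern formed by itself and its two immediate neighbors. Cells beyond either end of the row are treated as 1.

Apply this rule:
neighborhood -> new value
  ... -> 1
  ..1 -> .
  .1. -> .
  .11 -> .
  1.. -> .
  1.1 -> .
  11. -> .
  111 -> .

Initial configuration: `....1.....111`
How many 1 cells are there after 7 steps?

5

step 1: .11...111....
step 2: ....1.....11.
step 3: .11...111....  (repeats step 1; period 2)
step 7: .11...111....
count of 1: 5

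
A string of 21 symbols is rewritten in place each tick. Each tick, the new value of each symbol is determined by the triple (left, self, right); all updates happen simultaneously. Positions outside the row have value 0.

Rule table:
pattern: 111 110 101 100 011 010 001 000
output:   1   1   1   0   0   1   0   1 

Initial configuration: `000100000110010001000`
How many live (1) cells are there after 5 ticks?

110101110010010101011
011110110010011111101
001111010010001111111
100111110010100111111
100011110011100011111
count of 1: 13

13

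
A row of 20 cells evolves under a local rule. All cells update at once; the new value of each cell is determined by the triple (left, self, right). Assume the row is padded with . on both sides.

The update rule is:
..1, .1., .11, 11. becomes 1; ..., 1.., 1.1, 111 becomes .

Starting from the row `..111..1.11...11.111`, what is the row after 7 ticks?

1.1.1.11.11.11.1.1.1

.11.1.11.11..111.1.1
111.1.11.11.11.1.1.1
1.1.1.11.11.11.1.1.1
1.1.1.11.11.11.1.1.1  (fixed point — unchanged through tick 7)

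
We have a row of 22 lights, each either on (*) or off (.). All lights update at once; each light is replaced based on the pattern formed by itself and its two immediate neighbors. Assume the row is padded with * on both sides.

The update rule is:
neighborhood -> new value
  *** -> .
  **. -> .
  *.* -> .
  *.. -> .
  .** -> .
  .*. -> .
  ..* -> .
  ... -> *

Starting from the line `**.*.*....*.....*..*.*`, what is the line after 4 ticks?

.*****....*.....*****.

.......**...***.......
.*****....*.....*****.
.......**...***.......  (repeats tick 1; period 2)
tick 4: .*****....*.....*****.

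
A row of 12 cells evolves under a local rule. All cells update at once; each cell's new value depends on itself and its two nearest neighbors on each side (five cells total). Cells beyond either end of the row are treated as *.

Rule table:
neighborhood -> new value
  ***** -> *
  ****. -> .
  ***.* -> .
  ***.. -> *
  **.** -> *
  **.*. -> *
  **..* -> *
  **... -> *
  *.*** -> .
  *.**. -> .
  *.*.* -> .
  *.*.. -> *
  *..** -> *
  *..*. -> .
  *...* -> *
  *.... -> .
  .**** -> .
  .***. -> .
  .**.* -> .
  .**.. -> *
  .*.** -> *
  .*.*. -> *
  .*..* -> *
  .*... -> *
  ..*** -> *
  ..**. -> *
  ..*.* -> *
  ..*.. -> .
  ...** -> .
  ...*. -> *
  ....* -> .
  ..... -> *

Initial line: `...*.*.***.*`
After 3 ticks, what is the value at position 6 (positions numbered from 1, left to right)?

tick 1: *****.*...*.
tick 2: ***..*******
tick 3: *.****.*****
position 6 holds *

*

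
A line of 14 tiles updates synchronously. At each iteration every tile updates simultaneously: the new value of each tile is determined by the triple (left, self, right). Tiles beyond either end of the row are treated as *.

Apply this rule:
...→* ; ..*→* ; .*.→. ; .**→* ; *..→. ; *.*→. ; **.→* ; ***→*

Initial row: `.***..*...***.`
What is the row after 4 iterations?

.***.********.

.***.*..*****.
.***...******.
.***.********.
.***.********.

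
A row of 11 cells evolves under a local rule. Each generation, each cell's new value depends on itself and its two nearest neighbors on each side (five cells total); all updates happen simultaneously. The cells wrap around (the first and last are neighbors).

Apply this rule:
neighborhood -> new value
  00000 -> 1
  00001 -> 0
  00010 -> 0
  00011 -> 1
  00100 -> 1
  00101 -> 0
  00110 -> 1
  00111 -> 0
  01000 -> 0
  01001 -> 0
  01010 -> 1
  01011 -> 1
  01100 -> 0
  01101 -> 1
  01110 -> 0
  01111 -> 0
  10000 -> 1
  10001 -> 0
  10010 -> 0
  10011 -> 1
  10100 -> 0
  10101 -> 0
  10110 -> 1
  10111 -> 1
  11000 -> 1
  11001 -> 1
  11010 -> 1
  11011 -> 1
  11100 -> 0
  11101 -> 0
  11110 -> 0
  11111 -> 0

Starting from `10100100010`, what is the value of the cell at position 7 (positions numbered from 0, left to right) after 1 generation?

0

generation 1: 01000100001
position 7 holds 0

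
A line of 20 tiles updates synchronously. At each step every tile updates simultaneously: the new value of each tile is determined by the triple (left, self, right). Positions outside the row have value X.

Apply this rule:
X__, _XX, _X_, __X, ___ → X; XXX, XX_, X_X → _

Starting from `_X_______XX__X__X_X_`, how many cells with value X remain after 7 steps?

19

step 1: _XXXXXXXXX_XXXXXX_X_
step 2: _X_________X______X_
step 3: _XXXXXXXXXXXXXXXXXX_
step 4: _X__________________
step 5: _XXXXXXXXXXXXXXXXXXX
step 6: _X__________________  (repeats step 4; period 2)
step 7: _XXXXXXXXXXXXXXXXXXX
count of X: 19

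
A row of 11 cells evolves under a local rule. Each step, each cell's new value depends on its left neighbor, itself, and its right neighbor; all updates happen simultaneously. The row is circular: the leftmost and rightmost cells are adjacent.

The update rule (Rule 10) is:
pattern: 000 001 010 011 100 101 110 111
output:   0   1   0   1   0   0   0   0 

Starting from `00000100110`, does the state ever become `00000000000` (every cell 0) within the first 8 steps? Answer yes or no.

00001001100
00010011000
00100110000
01001100000
10011000000
00110000001
01100000010
11000000100
step 8 is 11000000100, still not uniform 0

no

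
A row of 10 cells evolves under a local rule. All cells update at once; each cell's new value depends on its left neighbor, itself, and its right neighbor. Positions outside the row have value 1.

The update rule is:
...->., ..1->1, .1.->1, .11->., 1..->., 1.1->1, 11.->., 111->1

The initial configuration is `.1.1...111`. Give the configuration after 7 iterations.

1111..1.11
111..111.1
11..1.1.1.
1..1111111
..1.111111
.111.11111
1.1.1.1111

1.1.1.1111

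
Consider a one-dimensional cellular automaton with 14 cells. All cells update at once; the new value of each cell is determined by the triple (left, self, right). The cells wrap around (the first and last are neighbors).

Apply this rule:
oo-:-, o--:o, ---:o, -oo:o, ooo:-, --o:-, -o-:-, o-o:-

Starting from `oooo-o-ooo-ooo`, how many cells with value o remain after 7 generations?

8

-------o---o--
oooooo--oo--oo
------o-o-o-o-
ooooo--------o
-----ooooooo-o
oooo-o--------
o-----ooooooo-
count of o: 8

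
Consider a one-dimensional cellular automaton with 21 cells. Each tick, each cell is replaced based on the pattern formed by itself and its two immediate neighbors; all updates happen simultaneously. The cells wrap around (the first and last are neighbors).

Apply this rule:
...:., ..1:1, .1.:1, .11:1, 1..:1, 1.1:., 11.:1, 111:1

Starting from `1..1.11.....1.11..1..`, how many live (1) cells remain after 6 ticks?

tick 1: 1111.111...11.1111111
tick 2: 1111.1111.111.1111111
tick 3: 1111.1111.111.1111111  (fixed point — unchanged through tick 6)
count of 1: 18

18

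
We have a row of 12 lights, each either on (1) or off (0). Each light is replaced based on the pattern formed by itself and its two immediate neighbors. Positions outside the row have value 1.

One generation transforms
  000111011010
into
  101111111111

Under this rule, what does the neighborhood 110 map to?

1

At position 5 the neighborhood is 110; the next row has 1 there.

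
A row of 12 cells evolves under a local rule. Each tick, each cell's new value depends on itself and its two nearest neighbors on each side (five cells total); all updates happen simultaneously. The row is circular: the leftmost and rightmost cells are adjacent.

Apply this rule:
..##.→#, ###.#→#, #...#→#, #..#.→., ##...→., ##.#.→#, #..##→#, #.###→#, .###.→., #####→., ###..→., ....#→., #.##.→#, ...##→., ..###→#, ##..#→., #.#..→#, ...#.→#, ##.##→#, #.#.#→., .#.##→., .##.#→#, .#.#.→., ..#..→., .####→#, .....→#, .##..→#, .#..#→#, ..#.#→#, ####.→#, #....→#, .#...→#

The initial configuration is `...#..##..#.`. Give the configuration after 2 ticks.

##..###..#.#

#.#.####...#
##..###..#.#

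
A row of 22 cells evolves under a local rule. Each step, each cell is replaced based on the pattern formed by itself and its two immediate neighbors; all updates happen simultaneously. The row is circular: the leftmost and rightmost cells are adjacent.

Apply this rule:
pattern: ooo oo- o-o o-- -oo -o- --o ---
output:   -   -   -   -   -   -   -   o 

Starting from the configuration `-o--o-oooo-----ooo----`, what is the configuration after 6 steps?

-----------ooo-----ooo
-ooooooooo-----ooo----
-----------ooo-----ooo  (repeats step 1; period 2)
step 6: -ooooooooo-----ooo----

-ooooooooo-----ooo----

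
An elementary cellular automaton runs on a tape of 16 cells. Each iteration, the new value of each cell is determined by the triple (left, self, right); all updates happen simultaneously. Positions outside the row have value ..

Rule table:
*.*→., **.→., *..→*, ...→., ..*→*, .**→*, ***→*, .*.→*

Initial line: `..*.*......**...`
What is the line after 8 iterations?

*.*.*..**..**..*

.**.**....**.*..
**..*.*..**..**.
*.***.****.***.*
*.**..***..**..*
*.*.****.***.***
*.*.***..**..**.
*.*.**.***.***.*
*.*.*..**..**..*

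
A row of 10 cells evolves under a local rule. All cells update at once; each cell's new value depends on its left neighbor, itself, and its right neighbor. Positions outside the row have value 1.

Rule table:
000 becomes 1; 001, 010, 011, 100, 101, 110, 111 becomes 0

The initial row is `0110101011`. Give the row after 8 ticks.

tick 1: 0000000000
tick 2: 0111111110
tick 3: 0000000000  (repeats tick 1; period 2)
tick 8: 0111111110

0111111110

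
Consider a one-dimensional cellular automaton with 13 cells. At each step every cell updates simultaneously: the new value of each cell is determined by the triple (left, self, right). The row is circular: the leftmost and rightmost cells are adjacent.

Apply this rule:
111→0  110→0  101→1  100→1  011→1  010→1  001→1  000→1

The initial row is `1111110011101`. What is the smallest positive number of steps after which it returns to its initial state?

26

0000001110011
1111111001110
1000000111001
0111111100111
1100000011100
1011111110011
0110000001110
1101111111001
0011000000111
1110111111100
1001100000011
0111011111110
1100110000001
0011101111111
1110011000000
1001110111111
0111001100000
1100111011111
0011100110000
1110011101111
0001110011000
1111001110111
0000111001100
1111100111011
0000011100110
1111110011101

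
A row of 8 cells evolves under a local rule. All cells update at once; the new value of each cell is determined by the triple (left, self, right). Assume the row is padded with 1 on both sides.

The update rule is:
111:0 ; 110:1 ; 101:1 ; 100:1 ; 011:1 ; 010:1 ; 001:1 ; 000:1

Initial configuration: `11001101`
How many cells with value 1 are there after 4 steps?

01111111
11000000
01111111  (repeats step 1; period 2)
step 4: 11000000
count of 1: 2

2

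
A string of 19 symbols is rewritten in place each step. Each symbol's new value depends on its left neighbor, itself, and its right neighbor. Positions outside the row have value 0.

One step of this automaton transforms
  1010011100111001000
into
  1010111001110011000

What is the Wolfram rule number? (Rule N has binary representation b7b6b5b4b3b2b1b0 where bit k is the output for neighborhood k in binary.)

position 6: 111 → 1  (bit 7 = 1)
position 7: 110 → 0  (bit 6 = 0)
position 1: 101 → 0  (bit 5 = 0)
position 3: 100 → 0  (bit 4 = 0)
position 5: 011 → 1  (bit 3 = 1)
position 0: 010 → 1  (bit 2 = 1)
position 4: 001 → 1  (bit 1 = 1)
position 17: 000 → 0  (bit 0 = 0)
bits b7..b0 = 10001110 = 142

142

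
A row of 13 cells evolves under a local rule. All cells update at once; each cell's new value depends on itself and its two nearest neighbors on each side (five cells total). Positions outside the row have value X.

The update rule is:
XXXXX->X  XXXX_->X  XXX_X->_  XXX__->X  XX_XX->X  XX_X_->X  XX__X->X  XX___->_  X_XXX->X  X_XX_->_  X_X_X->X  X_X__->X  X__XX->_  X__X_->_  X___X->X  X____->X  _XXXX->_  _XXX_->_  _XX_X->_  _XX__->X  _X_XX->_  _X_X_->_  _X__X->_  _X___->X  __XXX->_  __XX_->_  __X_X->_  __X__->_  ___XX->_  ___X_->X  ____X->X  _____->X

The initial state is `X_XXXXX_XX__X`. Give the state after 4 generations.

_XX_XX_X_XX__
X__X__XX__XX_
XX_____XX___X
XX_XXX__X_X__

XX_XXX__X_X__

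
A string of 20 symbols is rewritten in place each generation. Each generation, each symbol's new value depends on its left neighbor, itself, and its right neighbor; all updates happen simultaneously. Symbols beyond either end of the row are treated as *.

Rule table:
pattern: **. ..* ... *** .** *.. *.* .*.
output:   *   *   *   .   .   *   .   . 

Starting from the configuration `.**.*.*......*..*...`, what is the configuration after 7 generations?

....******.**.******

..*....******.**.***
**.****.....*..*....
.*....******.**.****
..****.....*..*.....
**...******.**.*****
.****.....*..*......
....******.**.******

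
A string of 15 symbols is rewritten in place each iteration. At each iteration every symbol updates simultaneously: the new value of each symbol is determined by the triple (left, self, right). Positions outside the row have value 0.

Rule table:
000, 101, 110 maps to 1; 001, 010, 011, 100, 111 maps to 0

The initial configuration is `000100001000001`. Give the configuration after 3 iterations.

001000010010010

110001100011100
010100101000101
001000010010010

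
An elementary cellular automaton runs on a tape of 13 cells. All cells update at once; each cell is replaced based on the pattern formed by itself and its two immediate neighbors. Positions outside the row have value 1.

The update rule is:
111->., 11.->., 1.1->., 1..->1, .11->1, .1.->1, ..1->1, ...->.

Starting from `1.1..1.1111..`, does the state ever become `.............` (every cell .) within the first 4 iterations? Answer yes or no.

iteration 1: ..1111.1...11
iteration 2: 111....11.11.
iteration 3: ...1..11..1..
iteration 4: 1.11111.11111
iteration 4 is 1.11111.11111, still not uniform .

no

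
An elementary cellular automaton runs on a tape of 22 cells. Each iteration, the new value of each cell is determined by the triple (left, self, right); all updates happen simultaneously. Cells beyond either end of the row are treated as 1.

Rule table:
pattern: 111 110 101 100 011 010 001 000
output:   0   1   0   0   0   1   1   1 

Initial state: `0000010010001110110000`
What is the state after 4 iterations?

0111110110110010010111
0000010010010110110000
0111110110110010010111  (repeats iteration 1; period 2)
iteration 4: 0000010010010110110000

0000010010010110110000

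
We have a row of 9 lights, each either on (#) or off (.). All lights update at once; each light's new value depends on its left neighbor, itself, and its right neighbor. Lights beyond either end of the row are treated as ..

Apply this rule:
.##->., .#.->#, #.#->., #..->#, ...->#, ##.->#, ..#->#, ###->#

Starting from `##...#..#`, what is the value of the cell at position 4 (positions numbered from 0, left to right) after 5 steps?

.

step 1: .########
step 2: #.#######
step 3: #..######
step 4: ###.#####
step 5: .##..####
position 4 holds .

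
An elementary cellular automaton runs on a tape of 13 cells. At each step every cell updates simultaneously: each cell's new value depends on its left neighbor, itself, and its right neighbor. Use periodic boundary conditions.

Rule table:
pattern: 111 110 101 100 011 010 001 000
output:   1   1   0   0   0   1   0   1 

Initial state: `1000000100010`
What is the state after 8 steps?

1010010101010

1011110101010
1001110101010
1000110101010
1010010101010
1010010101010  (fixed point — unchanged through step 8)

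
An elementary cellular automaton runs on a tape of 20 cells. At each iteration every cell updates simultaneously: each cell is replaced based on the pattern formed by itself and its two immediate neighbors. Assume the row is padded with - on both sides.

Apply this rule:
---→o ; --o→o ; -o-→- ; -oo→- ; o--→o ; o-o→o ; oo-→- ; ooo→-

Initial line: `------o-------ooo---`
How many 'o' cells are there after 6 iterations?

oooooo-ooooooo---ooo
------o-------ooo---  (repeats iteration 0; period 2)
iteration 6: ------o-------ooo---
count of o: 4

4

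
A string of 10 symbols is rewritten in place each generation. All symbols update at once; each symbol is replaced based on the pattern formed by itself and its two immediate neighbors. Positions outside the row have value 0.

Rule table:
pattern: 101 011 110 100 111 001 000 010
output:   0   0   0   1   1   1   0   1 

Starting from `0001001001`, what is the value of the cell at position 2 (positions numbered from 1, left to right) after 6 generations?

1

generation 1: 0011111111
generation 2: 0101111110
generation 3: 1100111101
generation 4: 0011011001
generation 5: 0100000111
generation 6: 1110001010
position 2 holds 1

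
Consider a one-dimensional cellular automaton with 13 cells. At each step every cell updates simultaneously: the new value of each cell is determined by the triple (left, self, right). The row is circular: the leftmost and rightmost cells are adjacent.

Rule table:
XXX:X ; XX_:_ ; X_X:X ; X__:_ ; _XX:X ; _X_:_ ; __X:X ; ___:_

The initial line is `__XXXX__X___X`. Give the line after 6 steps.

step 1: _XXXX__X___X_
step 2: XXXX__X___X__
step 3: XXX__X___X__X
step 4: XX__X___X__XX
step 5: X__X___X__XXX
step 6: __X___X__XXXX

__X___X__XXXX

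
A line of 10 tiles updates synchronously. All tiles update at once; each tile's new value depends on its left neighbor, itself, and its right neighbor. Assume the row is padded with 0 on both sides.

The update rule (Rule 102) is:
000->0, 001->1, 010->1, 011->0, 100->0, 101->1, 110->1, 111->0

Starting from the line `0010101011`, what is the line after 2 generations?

0111111101
1000000111

1000000111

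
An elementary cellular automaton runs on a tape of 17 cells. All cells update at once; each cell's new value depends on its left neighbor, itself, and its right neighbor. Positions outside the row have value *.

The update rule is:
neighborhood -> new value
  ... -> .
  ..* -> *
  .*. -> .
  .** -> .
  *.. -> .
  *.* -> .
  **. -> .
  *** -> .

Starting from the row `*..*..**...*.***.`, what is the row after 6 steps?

..*..*....*......
.*..*....*......*
...*....*......*.
..*....*......*..
.*....*......*..*
.....*......*..*.

.....*......*..*.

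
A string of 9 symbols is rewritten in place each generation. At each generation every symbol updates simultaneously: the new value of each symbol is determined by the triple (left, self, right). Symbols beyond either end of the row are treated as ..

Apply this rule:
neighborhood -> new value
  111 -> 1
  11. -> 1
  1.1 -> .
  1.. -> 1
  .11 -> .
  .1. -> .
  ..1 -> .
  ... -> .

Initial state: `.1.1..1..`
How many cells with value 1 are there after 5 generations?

1

....1..1.
.....1..1
......1..
.......1.
........1
count of 1: 1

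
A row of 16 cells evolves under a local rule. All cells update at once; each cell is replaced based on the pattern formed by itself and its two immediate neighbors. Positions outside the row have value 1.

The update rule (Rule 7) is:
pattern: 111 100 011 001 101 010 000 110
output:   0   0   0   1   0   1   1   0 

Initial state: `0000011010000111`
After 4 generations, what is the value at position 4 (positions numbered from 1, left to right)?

0111100010111000
0000001110000011
0111110000111100
0000000111000001
position 4 holds 0

0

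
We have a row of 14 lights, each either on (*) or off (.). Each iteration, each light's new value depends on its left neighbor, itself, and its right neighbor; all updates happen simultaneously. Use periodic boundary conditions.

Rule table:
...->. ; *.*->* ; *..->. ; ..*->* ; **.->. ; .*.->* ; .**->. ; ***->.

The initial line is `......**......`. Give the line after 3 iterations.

...*..........

.....*........
....**........
...*..........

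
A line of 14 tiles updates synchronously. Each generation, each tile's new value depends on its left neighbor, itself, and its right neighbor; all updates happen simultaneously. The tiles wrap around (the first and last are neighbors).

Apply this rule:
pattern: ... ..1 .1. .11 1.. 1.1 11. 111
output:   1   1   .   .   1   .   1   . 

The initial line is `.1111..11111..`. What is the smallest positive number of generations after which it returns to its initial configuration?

1...111....111
1111..11111...
...111....1111
111..11111...1
..111....1111.
11..11111...11
.111....1111..
1..11111...111
111....1111...
..11111...1111
11....1111...1
.11111...1111.
1....1111...11
11111...1111..
....1111...111
1111...1111..1
...1111...111.
111...1111..11
..1111...111..
11...1111..111
.1111...111...
1...1111..1111
1111...111....
...1111..11111
111...111....1
..1111..11111.
11...111....11
.1111..11111..

28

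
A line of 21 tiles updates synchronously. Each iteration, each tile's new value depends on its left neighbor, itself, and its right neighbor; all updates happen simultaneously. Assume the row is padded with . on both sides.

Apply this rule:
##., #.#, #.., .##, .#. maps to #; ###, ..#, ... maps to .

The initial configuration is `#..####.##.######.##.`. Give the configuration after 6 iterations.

iteration 1: ##.#..######....#####
iteration 2: #####.#....##...#...#
iteration 3: #...####...###..##..#
iteration 4: ##..#..##..#.##.###.#
iteration 5: ###.##.###.######.###
iteration 6: #.######.###....###.#

#.######.###....###.#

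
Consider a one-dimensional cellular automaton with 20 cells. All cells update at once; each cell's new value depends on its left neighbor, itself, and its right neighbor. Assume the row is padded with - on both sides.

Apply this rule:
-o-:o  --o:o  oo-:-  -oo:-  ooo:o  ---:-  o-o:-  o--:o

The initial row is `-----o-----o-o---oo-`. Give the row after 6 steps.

----ooo---oo-oo-o--o
---o-o-o-o------oooo
--oo-o-o-oo----o-oo-
-o---o-o---o--oo---o
ooo-oo-oo-oooo--o-oo
-o---------oo-ooo---

-o---------oo-ooo---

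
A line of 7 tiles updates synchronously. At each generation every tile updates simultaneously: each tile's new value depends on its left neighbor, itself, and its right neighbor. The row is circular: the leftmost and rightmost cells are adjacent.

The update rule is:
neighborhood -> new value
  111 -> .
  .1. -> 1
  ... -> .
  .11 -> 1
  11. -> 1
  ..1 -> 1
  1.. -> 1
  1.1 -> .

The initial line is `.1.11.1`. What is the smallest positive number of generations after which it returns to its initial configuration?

1

.1.11.1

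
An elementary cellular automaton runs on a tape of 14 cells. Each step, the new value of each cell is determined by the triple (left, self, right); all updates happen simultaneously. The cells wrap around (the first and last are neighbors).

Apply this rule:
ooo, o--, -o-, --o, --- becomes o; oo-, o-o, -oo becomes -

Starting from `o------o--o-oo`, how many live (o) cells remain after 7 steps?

10

step 1: -oooooooooo--o
step 2: --oooooooo-ooo
step 3: oo-oooooo---o-
step 4: ----oooo-oooo-
step 5: oooo-oo---oo-o
step 6: ooo----ooo----
step 7: -o-oooo-o-oooo
count of o: 10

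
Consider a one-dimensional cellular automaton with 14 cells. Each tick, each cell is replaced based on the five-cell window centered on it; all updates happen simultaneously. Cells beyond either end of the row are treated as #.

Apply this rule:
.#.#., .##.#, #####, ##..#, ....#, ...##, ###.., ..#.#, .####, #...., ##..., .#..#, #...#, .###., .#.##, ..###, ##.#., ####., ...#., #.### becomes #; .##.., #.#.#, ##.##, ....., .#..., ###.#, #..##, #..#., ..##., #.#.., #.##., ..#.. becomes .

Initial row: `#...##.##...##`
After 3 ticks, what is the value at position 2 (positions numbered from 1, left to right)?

#

####.#...#####
###.#..#######
##.#.#.#######
position 2 holds #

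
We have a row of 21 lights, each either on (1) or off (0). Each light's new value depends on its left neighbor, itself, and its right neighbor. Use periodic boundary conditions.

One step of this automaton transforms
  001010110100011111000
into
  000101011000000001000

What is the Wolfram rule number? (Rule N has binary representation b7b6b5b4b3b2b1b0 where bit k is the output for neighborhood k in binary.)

position 14: 111 → 0  (bit 7 = 0)
position 7: 110 → 1  (bit 6 = 1)
position 3: 101 → 1  (bit 5 = 1)
position 10: 100 → 0  (bit 4 = 0)
position 6: 011 → 0  (bit 3 = 0)
position 2: 010 → 0  (bit 2 = 0)
position 1: 001 → 0  (bit 1 = 0)
position 0: 000 → 0  (bit 0 = 0)
bits b7..b0 = 01100000 = 96

96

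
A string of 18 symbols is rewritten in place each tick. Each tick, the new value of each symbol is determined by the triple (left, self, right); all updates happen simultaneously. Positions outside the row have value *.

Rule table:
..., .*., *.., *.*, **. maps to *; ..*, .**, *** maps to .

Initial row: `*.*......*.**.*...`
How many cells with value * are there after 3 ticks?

12

********.**.*****.
.......**.**....**
******..**.****...
count of *: 12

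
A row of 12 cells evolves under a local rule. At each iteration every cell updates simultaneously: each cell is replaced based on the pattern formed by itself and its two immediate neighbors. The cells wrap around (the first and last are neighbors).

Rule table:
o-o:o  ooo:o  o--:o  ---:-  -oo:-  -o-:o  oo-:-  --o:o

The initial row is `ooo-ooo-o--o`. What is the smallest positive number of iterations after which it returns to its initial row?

oo-o-o-oooo-
--ooooo-oo-o
oo-ooo-o--oo
o-o-o-oooo-o
-ooooo-oo-o-
o-ooo-o--ooo
-o-o-oooo-oo
ooooo-oo-o--
-ooo-o--oooo
o-o-oooo-oo-
oooo-oo-o--o
ooo-o--oooo-
-o-oooo-oo-o
ooo-oo-o--oo
oo-o--oooo-o
o-oooo-oo-o-
oo-oo-o--ooo
o-o--oooo-oo
-oooo-oo-o-o
o-oo-o--oooo
-o--oooo-ooo
oooo-oo-o-o-
-oo-o--ooooo
o--oooo-ooo-
ooo-oo-o-o-o
oo-o--ooooo-
--oooo-ooo-o
oo-oo-o-o-oo
o-o--ooooo-o
-oooo-ooo-o-
o-oo-o-o-ooo
-o--ooooo-oo
oooo-ooo-o--
-oo-o-o-oooo
o--ooooo-oo-
ooo-ooo-o--o

36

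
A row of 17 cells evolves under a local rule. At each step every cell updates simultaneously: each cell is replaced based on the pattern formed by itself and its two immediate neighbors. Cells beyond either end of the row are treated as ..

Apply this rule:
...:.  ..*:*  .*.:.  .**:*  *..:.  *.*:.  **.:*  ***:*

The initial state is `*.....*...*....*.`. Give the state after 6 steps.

*...*....*.......

step 1: .....*...*....*..
step 2: ....*...*....*...
step 3: ...*...*....*....
step 4: ..*...*....*.....
step 5: .*...*....*......
step 6: *...*....*.......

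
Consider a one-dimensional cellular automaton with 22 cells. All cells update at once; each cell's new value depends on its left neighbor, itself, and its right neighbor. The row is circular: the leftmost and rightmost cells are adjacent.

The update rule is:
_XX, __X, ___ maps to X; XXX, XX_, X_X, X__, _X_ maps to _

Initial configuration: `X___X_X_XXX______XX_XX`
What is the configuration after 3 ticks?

X___XX___XX___XXXXX__X

__XX____X___XXXXXX__X_
XXX__XXX__XXX______X__
X___XX___XX___XXXXX__X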